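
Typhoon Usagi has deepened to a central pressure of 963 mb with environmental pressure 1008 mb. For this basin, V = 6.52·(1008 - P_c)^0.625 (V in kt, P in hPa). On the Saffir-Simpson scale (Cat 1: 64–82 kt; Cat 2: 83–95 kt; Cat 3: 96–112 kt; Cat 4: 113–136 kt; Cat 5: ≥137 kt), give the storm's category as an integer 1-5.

ΔP = 1008 − 963 = 45 mb.
V ≈ 6.52 × 45^0.625 = 6.52 × 10.80 ≈ 70 kt.
70 kt falls in the Category 1 band.

1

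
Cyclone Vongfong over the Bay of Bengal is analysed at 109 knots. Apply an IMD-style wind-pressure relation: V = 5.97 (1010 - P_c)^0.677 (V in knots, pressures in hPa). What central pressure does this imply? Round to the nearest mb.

ΔP = (V / 5.97)^(1/0.677) = (109/5.97)^1.477.
109/5.97 = 18.258; 18.258^1.477 ≈ 73.00 mb.
P_c = 1010 − 73.00 = 937.00 ≈ 937 mb.

937 mb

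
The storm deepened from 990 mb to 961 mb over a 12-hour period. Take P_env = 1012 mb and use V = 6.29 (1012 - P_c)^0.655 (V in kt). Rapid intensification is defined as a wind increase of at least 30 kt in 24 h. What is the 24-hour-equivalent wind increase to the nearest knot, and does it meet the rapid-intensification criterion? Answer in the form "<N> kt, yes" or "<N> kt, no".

70 kt, yes

V₁: ΔP = 22, V ≈ 6.29 × 22^0.655 ≈ 47.64 kt.
V₂: ΔP = 51, V ≈ 6.29 × 51^0.655 ≈ 82.62 kt.
ΔV over 12 h = 34.98 kt → 24 h equivalent = 34.98 × 24/12 ≈ 69.96 kt.
70 kt ≥ 30 kt ⇒ rapid intensification.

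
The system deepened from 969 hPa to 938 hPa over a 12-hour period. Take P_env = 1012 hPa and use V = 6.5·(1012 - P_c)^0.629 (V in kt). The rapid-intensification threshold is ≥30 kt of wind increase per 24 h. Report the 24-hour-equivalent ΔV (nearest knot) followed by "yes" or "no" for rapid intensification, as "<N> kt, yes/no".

56 kt, yes

V₁: ΔP = 43, V ≈ 6.5 × 43^0.629 ≈ 69.24 kt.
V₂: ΔP = 74, V ≈ 6.5 × 74^0.629 ≈ 97.42 kt.
ΔV over 12 h = 28.18 kt → 24 h equivalent = 28.18 × 24/12 ≈ 56.36 kt.
56 kt ≥ 30 kt ⇒ rapid intensification.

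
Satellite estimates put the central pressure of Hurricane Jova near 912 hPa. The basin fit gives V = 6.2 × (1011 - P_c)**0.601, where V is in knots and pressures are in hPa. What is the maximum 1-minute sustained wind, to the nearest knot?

98 kt

ΔP = 1011 − 912 = 99 hPa.
99^0.601 ≈ 15.826.
V ≈ 6.2 × 15.826 ≈ 98.1 kt.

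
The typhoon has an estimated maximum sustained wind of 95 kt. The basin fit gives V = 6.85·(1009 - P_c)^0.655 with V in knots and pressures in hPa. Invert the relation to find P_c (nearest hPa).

ΔP = (V / 6.85)^(1/0.655) = (95/6.85)^1.527.
95/6.85 = 13.869; 13.869^1.527 ≈ 55.41 hPa.
P_c = 1009 − 55.41 = 953.59 ≈ 954 hPa.

954 hPa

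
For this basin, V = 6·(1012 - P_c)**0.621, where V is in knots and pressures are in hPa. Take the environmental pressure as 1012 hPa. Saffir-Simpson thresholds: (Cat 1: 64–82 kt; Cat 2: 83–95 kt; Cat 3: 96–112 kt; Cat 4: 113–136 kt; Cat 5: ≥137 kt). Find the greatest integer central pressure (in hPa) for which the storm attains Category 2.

943 hPa

Category 2 begins at V = 83 kt.
Required ΔP = (83/6)^(1/0.621) = 13.833^1.610 ≈ 68.75 hPa.
P_c ≤ 1012 − 68.75 = 943.25, so the highest integer P_c is 943 hPa.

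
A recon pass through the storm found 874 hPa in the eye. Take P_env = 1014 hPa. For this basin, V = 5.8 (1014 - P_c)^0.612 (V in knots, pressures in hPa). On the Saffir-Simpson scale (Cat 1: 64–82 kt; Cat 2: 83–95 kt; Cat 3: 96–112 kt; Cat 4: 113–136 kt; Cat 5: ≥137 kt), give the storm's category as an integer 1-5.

4

ΔP = 1014 − 874 = 140 hPa.
V ≈ 5.8 × 140^0.612 = 5.8 × 20.58 ≈ 119 kt.
119 kt falls in the Category 4 band.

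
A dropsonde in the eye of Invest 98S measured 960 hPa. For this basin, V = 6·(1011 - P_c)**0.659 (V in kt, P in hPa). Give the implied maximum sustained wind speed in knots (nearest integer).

80 kt

ΔP = 1011 − 960 = 51 hPa.
51^0.659 ≈ 13.344.
V ≈ 6 × 13.344 ≈ 80.1 kt.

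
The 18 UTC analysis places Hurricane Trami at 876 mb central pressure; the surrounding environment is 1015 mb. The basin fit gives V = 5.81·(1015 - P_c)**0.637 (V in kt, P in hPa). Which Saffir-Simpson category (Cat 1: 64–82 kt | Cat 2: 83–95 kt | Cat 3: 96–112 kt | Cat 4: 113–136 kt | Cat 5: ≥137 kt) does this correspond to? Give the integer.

ΔP = 1015 − 876 = 139 mb.
V ≈ 5.81 × 139^0.637 = 5.81 × 23.18 ≈ 135 kt.
135 kt falls in the Category 4 band.

4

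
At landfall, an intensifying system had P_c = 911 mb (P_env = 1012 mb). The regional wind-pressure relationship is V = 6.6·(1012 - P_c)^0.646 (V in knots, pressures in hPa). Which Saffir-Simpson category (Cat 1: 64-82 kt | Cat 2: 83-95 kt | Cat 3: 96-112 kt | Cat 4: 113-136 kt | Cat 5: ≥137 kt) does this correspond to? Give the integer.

4

ΔP = 1012 − 911 = 101 mb.
V ≈ 6.6 × 101^0.646 = 6.6 × 19.71 ≈ 130 kt.
130 kt falls in the Category 4 band.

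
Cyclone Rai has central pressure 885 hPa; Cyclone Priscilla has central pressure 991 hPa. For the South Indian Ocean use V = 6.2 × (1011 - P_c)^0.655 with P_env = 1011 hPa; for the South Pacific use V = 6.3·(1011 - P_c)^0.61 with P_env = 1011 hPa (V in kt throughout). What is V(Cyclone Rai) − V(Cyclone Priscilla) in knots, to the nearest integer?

Cyclone Rai: ΔP = 126; V ≈ 6.2 × 126^0.655 ≈ 147.28 kt.
Cyclone Priscilla: ΔP = 20; V ≈ 6.3 × 20^0.61 ≈ 39.17 kt.
Difference ≈ 147.28 − 39.17 = 108.11 → 108 kt.

108 kt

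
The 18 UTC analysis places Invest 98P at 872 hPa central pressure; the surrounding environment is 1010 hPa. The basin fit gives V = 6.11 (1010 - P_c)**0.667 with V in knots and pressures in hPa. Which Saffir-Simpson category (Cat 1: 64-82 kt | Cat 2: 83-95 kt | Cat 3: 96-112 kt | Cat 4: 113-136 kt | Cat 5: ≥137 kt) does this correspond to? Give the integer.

ΔP = 1010 − 872 = 138 hPa.
V ≈ 6.11 × 138^0.667 = 6.11 × 26.75 ≈ 163 kt.
163 kt falls in the Category 5 band.

5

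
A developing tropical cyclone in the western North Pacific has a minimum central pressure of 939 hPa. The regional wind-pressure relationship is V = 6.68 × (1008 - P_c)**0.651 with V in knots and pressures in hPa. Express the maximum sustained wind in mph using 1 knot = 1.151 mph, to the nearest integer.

ΔP = 1008 − 939 = 69 hPa.
V ≈ 6.68 × 69^0.651 = 6.68 × 15.743 ≈ 105.164 kt.
105.164 × 1.151 ≈ 121.04 mph → 121 mph.

121 mph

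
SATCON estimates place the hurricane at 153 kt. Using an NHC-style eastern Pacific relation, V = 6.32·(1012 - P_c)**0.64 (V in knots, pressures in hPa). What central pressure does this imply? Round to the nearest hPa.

ΔP = (V / 6.32)^(1/0.64) = (153/6.32)^1.562.
153/6.32 = 24.209; 24.209^1.562 ≈ 145.37 hPa.
P_c = 1012 − 145.37 = 866.63 ≈ 867 hPa.

867 hPa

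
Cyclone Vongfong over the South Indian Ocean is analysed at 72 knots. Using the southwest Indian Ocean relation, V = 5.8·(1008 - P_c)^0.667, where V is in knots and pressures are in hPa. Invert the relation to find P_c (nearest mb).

ΔP = (V / 5.8)^(1/0.667) = (72/5.8)^1.499.
72/5.8 = 12.414; 12.414^1.499 ≈ 43.66 mb.
P_c = 1008 − 43.66 = 964.34 ≈ 964 mb.

964 mb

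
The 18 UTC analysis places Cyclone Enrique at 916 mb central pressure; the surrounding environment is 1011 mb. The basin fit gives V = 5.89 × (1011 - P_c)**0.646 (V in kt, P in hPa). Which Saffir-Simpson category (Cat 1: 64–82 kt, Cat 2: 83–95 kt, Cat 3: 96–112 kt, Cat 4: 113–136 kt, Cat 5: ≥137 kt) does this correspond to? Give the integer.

3

ΔP = 1011 − 916 = 95 mb.
V ≈ 5.89 × 95^0.646 = 5.89 × 18.95 ≈ 112 kt.
112 kt falls in the Category 3 band.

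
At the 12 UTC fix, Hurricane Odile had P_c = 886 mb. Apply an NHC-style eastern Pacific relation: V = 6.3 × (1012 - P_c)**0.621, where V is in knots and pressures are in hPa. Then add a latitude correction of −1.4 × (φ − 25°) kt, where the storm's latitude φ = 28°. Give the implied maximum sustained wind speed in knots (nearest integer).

ΔP = 1012 − 886 = 126 mb.
126^0.621 ≈ 20.153.
V ≈ 6.3 × 20.153 ≈ 127.0 kt.
Latitude correction: −1.4 × (28 − 25) = -4.2 kt.
Corrected V ≈ 122.8 kt → 123 kt.

123 kt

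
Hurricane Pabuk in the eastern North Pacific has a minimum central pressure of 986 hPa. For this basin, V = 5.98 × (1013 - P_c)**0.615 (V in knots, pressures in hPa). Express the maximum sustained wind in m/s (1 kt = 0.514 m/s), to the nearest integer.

23 m/s

ΔP = 1013 − 986 = 27 hPa.
V ≈ 5.98 × 27^0.615 = 5.98 × 7.591 ≈ 45.393 kt.
45.393 × 0.514 ≈ 23.33 m/s → 23 m/s.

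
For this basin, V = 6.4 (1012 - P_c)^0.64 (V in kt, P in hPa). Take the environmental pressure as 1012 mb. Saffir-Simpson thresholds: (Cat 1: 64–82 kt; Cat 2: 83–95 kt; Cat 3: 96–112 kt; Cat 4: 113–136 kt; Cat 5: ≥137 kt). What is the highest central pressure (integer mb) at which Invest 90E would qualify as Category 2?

957 mb

Category 2 begins at V = 83 kt.
Required ΔP = (83/6.4)^(1/0.64) = 12.969^1.562 ≈ 54.82 mb.
P_c ≤ 1012 − 54.82 = 957.18, so the highest integer P_c is 957 mb.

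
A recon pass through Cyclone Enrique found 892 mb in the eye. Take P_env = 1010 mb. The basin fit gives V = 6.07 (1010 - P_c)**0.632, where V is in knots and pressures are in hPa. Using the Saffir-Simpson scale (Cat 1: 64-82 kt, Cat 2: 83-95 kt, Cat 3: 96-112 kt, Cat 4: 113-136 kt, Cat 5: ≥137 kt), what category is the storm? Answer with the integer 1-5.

4

ΔP = 1010 − 892 = 118 mb.
V ≈ 6.07 × 118^0.632 = 6.07 × 20.39 ≈ 124 kt.
124 kt falls in the Category 4 band.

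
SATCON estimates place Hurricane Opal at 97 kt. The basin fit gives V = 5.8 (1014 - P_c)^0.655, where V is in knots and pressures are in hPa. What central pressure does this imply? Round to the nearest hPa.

940 hPa

ΔP = (V / 5.8)^(1/0.655) = (97/5.8)^1.527.
97/5.8 = 16.724; 16.724^1.527 ≈ 73.74 hPa.
P_c = 1014 − 73.74 = 940.26 ≈ 940 hPa.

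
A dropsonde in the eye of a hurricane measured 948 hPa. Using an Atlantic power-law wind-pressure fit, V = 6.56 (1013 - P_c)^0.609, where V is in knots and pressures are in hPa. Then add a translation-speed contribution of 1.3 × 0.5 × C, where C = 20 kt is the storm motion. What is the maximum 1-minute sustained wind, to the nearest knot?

ΔP = 1013 − 948 = 65 hPa.
65^0.609 ≈ 12.708.
V ≈ 6.56 × 12.708 ≈ 83.4 kt.
Translation term: 1.3 × 0.5 × 20 = 13 kt.
Corrected V ≈ 96.4 kt → 96 kt.

96 kt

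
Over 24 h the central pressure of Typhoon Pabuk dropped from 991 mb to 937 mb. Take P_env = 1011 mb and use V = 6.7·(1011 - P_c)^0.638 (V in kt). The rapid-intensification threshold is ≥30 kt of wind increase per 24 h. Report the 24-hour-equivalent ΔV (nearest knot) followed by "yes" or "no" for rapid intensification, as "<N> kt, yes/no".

59 kt, yes

V₁: ΔP = 20, V ≈ 6.7 × 20^0.638 ≈ 45.30 kt.
V₂: ΔP = 74, V ≈ 6.7 × 74^0.638 ≈ 104.39 kt.
ΔV over 24 h = 59.09 kt → 24 h equivalent = 59.09 × 24/24 ≈ 59.09 kt.
59 kt ≥ 30 kt ⇒ rapid intensification.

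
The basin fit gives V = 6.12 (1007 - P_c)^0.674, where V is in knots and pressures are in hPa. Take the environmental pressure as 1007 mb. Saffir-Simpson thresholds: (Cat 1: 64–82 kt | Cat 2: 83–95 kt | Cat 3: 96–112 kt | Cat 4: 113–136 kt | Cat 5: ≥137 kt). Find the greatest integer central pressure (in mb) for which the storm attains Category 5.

Category 5 begins at V = 137 kt.
Required ΔP = (137/6.12)^(1/0.674) = 22.386^1.484 ≈ 100.67 mb.
P_c ≤ 1007 − 100.67 = 906.33, so the highest integer P_c is 906 mb.

906 mb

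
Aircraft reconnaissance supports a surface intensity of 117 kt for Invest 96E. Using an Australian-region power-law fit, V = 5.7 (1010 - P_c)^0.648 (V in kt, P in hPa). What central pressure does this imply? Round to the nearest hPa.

ΔP = (V / 5.7)^(1/0.648) = (117/5.7)^1.543.
117/5.7 = 20.526; 20.526^1.543 ≈ 105.97 hPa.
P_c = 1010 − 105.97 = 904.03 ≈ 904 hPa.

904 hPa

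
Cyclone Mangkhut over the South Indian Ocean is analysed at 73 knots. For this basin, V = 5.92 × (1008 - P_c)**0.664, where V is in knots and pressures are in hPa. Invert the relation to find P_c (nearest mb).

ΔP = (V / 5.92)^(1/0.664) = (73/5.92)^1.506.
73/5.92 = 12.331; 12.331^1.506 ≈ 43.96 mb.
P_c = 1008 − 43.96 = 964.04 ≈ 964 mb.

964 mb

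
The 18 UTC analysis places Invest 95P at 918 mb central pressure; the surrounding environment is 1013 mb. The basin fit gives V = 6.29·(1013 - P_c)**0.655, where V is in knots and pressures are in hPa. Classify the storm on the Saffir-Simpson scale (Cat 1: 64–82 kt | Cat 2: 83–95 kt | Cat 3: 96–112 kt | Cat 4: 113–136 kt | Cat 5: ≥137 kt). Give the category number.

4

ΔP = 1013 − 918 = 95 mb.
V ≈ 6.29 × 95^0.655 = 6.29 × 19.74 ≈ 124 kt.
124 kt falls in the Category 4 band.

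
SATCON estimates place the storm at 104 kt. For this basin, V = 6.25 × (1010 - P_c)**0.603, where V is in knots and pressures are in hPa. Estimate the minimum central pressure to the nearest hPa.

904 hPa

ΔP = (V / 6.25)^(1/0.603) = (104/6.25)^1.658.
104/6.25 = 16.640; 16.640^1.658 ≈ 105.96 hPa.
P_c = 1010 − 105.96 = 904.04 ≈ 904 hPa.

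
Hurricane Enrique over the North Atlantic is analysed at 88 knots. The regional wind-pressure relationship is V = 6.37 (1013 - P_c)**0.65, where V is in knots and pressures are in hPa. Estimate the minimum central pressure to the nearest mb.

ΔP = (V / 6.37)^(1/0.65) = (88/6.37)^1.538.
88/6.37 = 13.815; 13.815^1.538 ≈ 56.80 mb.
P_c = 1013 − 56.80 = 956.20 ≈ 956 mb.

956 mb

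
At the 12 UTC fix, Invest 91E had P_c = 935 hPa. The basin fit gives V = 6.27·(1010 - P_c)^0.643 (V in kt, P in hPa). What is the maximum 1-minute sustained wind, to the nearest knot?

ΔP = 1010 − 935 = 75 hPa.
75^0.643 ≈ 16.057.
V ≈ 6.27 × 16.057 ≈ 100.7 kt.

101 kt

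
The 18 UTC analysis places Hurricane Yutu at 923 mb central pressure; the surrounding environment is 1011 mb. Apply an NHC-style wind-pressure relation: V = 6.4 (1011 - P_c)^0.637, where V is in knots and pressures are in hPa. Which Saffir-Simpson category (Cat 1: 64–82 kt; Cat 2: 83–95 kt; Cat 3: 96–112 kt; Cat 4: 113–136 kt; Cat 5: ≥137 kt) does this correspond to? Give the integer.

3

ΔP = 1011 − 923 = 88 mb.
V ≈ 6.4 × 88^0.637 = 6.4 × 17.32 ≈ 111 kt.
111 kt falls in the Category 3 band.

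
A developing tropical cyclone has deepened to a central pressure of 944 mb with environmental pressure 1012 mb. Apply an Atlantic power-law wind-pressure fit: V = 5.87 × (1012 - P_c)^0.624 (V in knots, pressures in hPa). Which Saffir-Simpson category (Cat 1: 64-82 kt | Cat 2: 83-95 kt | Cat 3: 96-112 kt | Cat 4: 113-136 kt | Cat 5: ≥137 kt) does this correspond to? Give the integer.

1

ΔP = 1012 − 944 = 68 mb.
V ≈ 5.87 × 68^0.624 = 5.87 × 13.92 ≈ 82 kt.
82 kt falls in the Category 1 band.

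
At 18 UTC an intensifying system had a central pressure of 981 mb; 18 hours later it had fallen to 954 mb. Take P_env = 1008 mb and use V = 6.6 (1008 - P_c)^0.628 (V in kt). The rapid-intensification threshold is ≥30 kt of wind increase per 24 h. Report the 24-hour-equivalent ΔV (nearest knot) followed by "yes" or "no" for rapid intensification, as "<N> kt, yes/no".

V₁: ΔP = 27, V ≈ 6.6 × 27^0.628 ≈ 52.29 kt.
V₂: ΔP = 54, V ≈ 6.6 × 54^0.628 ≈ 80.81 kt.
ΔV over 18 h = 28.52 kt → 24 h equivalent = 28.52 × 24/18 ≈ 38.03 kt.
38 kt ≥ 30 kt ⇒ rapid intensification.

38 kt, yes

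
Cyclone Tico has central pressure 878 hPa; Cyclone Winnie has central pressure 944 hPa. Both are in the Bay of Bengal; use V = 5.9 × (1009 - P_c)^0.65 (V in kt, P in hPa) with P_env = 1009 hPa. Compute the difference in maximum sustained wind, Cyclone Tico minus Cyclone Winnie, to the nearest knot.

51 kt

Cyclone Tico: ΔP = 131; V ≈ 5.9 × 131^0.65 ≈ 140.31 kt.
Cyclone Winnie: ΔP = 65; V ≈ 5.9 × 65^0.65 ≈ 88.97 kt.
Difference ≈ 140.31 − 88.97 = 51.34 → 51 kt.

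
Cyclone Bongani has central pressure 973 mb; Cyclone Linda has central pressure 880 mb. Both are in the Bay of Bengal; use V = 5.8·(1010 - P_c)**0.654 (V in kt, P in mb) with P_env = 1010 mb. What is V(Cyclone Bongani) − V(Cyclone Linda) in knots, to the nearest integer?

Cyclone Bongani: ΔP = 37; V ≈ 5.8 × 37^0.654 ≈ 61.52 kt.
Cyclone Linda: ΔP = 130; V ≈ 5.8 × 130^0.654 ≈ 139.94 kt.
Difference ≈ 61.52 − 139.94 = -78.42 → -78 kt.

-78 kt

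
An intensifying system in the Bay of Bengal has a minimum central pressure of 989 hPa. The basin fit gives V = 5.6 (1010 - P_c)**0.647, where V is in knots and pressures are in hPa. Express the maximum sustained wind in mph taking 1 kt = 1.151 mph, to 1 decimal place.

46.2 mph

ΔP = 1010 − 989 = 21 hPa.
V ≈ 5.6 × 21^0.647 = 5.6 × 7.169 ≈ 40.148 kt.
40.148 × 1.151 ≈ 46.21 mph → 46.2 mph.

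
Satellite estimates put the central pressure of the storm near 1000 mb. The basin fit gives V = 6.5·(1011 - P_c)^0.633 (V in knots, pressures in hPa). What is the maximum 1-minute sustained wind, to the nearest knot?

30 kt

ΔP = 1011 − 1000 = 11 mb.
11^0.633 ≈ 4.562.
V ≈ 6.5 × 4.562 ≈ 29.7 kt.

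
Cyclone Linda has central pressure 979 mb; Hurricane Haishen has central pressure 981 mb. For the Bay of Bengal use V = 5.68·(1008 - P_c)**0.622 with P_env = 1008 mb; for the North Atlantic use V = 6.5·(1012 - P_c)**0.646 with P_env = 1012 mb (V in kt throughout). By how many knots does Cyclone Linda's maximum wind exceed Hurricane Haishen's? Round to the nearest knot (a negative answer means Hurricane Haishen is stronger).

Cyclone Linda: ΔP = 29; V ≈ 5.68 × 29^0.622 ≈ 46.13 kt.
Hurricane Haishen: ΔP = 31; V ≈ 6.5 × 31^0.646 ≈ 59.75 kt.
Difference ≈ 46.13 − 59.75 = -13.62 → -14 kt.

-14 kt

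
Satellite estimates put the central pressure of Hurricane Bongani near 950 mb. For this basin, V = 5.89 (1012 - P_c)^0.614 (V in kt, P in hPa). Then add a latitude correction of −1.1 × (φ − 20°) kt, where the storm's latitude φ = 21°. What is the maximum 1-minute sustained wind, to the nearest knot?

ΔP = 1012 − 950 = 62 mb.
62^0.614 ≈ 12.605.
V ≈ 5.89 × 12.605 ≈ 74.2 kt.
Latitude correction: −1.1 × (21 − 20) = -1.1 kt.
Corrected V ≈ 73.1 kt → 73 kt.

73 kt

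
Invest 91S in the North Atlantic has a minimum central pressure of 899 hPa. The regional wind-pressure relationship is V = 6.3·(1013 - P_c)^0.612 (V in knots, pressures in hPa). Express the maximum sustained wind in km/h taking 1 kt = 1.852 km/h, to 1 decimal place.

211.7 km/h

ΔP = 1013 − 899 = 114 hPa.
V ≈ 6.3 × 114^0.612 = 6.3 × 18.148 ≈ 114.332 kt.
114.332 × 1.852 ≈ 211.74 km/h → 211.7 km/h.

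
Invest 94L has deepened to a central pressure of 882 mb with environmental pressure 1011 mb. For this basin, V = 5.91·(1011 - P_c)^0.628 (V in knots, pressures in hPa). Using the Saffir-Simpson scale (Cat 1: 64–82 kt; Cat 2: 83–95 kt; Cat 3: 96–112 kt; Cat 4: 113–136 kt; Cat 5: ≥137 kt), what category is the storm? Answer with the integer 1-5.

ΔP = 1011 − 882 = 129 mb.
V ≈ 5.91 × 129^0.628 = 5.91 × 21.16 ≈ 125 kt.
125 kt falls in the Category 4 band.

4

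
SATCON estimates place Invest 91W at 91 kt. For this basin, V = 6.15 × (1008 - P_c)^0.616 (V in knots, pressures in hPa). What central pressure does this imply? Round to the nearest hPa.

ΔP = (V / 6.15)^(1/0.616) = (91/6.15)^1.623.
91/6.15 = 14.797; 14.797^1.623 ≈ 79.36 hPa.
P_c = 1008 − 79.36 = 928.64 ≈ 929 hPa.

929 hPa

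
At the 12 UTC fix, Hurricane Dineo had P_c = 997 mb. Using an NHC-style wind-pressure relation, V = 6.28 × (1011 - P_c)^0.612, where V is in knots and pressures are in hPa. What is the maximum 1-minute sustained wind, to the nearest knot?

ΔP = 1011 − 997 = 14 mb.
14^0.612 ≈ 5.028.
V ≈ 6.28 × 5.028 ≈ 31.6 kt.

32 kt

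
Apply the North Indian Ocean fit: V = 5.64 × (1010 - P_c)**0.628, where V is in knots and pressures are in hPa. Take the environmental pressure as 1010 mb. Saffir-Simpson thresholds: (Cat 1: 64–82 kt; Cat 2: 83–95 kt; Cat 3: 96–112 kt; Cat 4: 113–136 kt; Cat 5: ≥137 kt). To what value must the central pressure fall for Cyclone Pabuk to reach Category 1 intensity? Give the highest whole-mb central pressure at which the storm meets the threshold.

962 mb

Category 1 begins at V = 64 kt.
Required ΔP = (64/5.64)^(1/0.628) = 11.348^1.592 ≈ 47.84 mb.
P_c ≤ 1010 − 47.84 = 962.16, so the highest integer P_c is 962 mb.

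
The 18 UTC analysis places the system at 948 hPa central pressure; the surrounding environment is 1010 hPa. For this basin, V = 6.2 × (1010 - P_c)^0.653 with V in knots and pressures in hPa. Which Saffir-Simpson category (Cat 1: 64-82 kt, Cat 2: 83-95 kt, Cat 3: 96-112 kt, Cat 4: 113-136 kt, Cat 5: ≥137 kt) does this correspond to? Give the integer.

ΔP = 1010 − 948 = 62 hPa.
V ≈ 6.2 × 62^0.653 = 6.2 × 14.81 ≈ 92 kt.
92 kt falls in the Category 2 band.

2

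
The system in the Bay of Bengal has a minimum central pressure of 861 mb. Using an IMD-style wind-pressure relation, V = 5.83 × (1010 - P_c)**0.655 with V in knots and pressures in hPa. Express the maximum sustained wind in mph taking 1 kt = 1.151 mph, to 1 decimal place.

ΔP = 1010 − 861 = 149 mb.
V ≈ 5.83 × 149^0.655 = 5.83 × 26.512 ≈ 154.563 kt.
154.563 × 1.151 ≈ 177.90 mph → 177.9 mph.

177.9 mph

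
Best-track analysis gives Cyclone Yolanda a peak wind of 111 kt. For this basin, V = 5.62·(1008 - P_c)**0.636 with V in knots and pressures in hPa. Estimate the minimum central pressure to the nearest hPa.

899 hPa

ΔP = (V / 5.62)^(1/0.636) = (111/5.62)^1.572.
111/5.62 = 19.751; 19.751^1.572 ≈ 108.91 hPa.
P_c = 1008 − 108.91 = 899.09 ≈ 899 hPa.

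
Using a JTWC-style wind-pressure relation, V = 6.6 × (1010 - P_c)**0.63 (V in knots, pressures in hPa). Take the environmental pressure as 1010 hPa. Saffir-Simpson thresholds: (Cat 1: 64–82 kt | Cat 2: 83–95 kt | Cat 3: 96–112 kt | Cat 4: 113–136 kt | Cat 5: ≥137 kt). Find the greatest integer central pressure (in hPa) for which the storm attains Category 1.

Category 1 begins at V = 64 kt.
Required ΔP = (64/6.6)^(1/0.63) = 9.697^1.587 ≈ 36.82 hPa.
P_c ≤ 1010 − 36.82 = 973.18, so the highest integer P_c is 973 hPa.

973 hPa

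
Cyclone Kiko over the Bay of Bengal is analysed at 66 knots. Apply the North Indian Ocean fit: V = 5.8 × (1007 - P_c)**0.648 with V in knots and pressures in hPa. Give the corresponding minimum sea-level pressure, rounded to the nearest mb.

ΔP = (V / 5.8)^(1/0.648) = (66/5.8)^1.543.
66/5.8 = 11.379; 11.379^1.543 ≈ 42.64 mb.
P_c = 1007 − 42.64 = 964.36 ≈ 964 mb.

964 mb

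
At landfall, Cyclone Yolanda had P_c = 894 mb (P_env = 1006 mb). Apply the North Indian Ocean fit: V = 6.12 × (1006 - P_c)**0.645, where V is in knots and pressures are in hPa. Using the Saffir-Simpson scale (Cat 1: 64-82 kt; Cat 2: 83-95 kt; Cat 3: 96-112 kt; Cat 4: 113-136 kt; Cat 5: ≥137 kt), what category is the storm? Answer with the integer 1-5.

4

ΔP = 1006 − 894 = 112 mb.
V ≈ 6.12 × 112^0.645 = 6.12 × 20.98 ≈ 128 kt.
128 kt falls in the Category 4 band.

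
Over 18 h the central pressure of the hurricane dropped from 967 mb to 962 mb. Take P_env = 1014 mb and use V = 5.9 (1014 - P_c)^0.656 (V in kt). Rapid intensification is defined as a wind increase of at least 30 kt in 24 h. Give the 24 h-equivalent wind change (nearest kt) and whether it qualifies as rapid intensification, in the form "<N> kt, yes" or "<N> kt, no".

V₁: ΔP = 47, V ≈ 5.9 × 47^0.656 ≈ 73.75 kt.
V₂: ΔP = 52, V ≈ 5.9 × 52^0.656 ≈ 78.80 kt.
ΔV over 18 h = 5.05 kt → 24 h equivalent = 5.05 × 24/18 ≈ 6.73 kt.
7 kt < 30 kt ⇒ not rapid intensification.

7 kt, no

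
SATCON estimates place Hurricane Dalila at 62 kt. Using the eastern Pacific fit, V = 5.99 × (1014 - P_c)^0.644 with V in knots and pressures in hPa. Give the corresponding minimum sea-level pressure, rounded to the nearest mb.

976 mb

ΔP = (V / 5.99)^(1/0.644) = (62/5.99)^1.553.
62/5.99 = 10.351; 10.351^1.553 ≈ 37.67 mb.
P_c = 1014 − 37.67 = 976.33 ≈ 976 mb.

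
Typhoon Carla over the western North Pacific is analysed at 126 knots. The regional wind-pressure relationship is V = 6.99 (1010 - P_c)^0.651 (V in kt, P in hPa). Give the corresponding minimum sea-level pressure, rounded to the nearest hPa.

925 hPa

ΔP = (V / 6.99)^(1/0.651) = (126/6.99)^1.536.
126/6.99 = 18.026; 18.026^1.536 ≈ 84.95 hPa.
P_c = 1010 − 84.95 = 925.05 ≈ 925 hPa.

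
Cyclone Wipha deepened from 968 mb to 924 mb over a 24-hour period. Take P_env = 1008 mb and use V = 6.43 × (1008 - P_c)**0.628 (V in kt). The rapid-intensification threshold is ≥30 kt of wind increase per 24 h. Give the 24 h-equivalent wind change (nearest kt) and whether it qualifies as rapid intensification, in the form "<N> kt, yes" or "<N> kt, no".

V₁: ΔP = 40, V ≈ 6.43 × 40^0.628 ≈ 65.21 kt.
V₂: ΔP = 84, V ≈ 6.43 × 84^0.628 ≈ 103.91 kt.
ΔV over 24 h = 38.70 kt → 24 h equivalent = 38.70 × 24/24 ≈ 38.70 kt.
39 kt ≥ 30 kt ⇒ rapid intensification.

39 kt, yes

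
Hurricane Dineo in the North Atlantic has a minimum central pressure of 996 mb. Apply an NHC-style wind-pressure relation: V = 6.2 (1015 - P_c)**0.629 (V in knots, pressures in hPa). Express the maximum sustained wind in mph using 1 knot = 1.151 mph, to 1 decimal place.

ΔP = 1015 − 996 = 19 mb.
V ≈ 6.2 × 19^0.629 = 6.2 × 6.373 ≈ 39.512 kt.
39.512 × 1.151 ≈ 45.48 mph → 45.5 mph.

45.5 mph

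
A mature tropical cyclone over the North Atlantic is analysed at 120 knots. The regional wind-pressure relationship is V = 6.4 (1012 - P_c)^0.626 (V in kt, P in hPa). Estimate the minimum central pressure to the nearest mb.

ΔP = (V / 6.4)^(1/0.626) = (120/6.4)^1.597.
120/6.4 = 18.750; 18.750^1.597 ≈ 108.03 mb.
P_c = 1012 − 108.03 = 903.97 ≈ 904 mb.

904 mb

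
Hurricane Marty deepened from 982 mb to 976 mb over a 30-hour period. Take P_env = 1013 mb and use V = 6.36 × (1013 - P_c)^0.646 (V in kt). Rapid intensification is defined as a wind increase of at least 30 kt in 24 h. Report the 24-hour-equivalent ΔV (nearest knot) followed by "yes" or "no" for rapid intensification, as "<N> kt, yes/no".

V₁: ΔP = 31, V ≈ 6.36 × 31^0.646 ≈ 58.46 kt.
V₂: ΔP = 37, V ≈ 6.36 × 37^0.646 ≈ 65.54 kt.
ΔV over 30 h = 7.08 kt → 24 h equivalent = 7.08 × 24/30 ≈ 5.66 kt.
6 kt < 30 kt ⇒ not rapid intensification.

6 kt, no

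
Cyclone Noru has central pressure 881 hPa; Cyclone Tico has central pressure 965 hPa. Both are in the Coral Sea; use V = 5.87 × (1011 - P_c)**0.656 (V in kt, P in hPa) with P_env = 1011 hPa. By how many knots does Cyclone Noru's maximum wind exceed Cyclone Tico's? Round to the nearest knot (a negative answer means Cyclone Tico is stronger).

71 kt

Cyclone Noru: ΔP = 130; V ≈ 5.87 × 130^0.656 ≈ 143.02 kt.
Cyclone Tico: ΔP = 46; V ≈ 5.87 × 46^0.656 ≈ 72.34 kt.
Difference ≈ 143.02 − 72.34 = 70.68 → 71 kt.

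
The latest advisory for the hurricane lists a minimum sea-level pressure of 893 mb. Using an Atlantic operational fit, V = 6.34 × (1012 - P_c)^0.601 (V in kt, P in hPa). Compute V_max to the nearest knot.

112 kt

ΔP = 1012 − 893 = 119 mb.
119^0.601 ≈ 17.677.
V ≈ 6.34 × 17.677 ≈ 112.1 kt.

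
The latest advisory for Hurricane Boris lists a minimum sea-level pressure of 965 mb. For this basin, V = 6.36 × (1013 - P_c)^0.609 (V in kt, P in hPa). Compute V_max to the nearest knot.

ΔP = 1013 − 965 = 48 mb.
48^0.609 ≈ 10.565.
V ≈ 6.36 × 10.565 ≈ 67.2 kt.

67 kt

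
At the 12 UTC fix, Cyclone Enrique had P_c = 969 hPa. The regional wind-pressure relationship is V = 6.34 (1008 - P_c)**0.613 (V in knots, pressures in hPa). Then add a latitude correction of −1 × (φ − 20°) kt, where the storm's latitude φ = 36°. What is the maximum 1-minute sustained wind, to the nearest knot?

44 kt

ΔP = 1008 − 969 = 39 hPa.
39^0.613 ≈ 9.448.
V ≈ 6.34 × 9.448 ≈ 59.9 kt.
Latitude correction: −1 × (36 − 20) = -16 kt.
Corrected V ≈ 43.9 kt → 44 kt.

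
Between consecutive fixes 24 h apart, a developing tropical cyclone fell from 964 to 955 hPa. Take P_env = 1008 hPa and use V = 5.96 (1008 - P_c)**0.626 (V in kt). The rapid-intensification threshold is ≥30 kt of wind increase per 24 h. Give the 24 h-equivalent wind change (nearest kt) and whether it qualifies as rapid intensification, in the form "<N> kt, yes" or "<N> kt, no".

V₁: ΔP = 44, V ≈ 5.96 × 44^0.626 ≈ 63.69 kt.
V₂: ΔP = 53, V ≈ 5.96 × 53^0.626 ≈ 71.56 kt.
ΔV over 24 h = 7.87 kt → 24 h equivalent = 7.87 × 24/24 ≈ 7.87 kt.
8 kt < 30 kt ⇒ not rapid intensification.

8 kt, no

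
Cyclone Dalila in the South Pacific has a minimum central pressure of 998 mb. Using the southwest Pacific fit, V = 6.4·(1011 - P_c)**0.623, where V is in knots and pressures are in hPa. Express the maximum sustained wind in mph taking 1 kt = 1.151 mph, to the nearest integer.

36 mph

ΔP = 1011 − 998 = 13 mb.
V ≈ 6.4 × 13^0.623 = 6.4 × 4.943 ≈ 31.635 kt.
31.635 × 1.151 ≈ 36.41 mph → 36 mph.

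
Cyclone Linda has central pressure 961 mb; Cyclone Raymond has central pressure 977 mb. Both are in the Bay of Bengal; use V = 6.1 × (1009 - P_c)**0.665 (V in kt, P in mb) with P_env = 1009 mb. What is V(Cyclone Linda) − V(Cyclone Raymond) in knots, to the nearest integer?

19 kt

Cyclone Linda: ΔP = 48; V ≈ 6.1 × 48^0.665 ≈ 80.05 kt.
Cyclone Raymond: ΔP = 32; V ≈ 6.1 × 32^0.665 ≈ 61.13 kt.
Difference ≈ 80.05 − 61.13 = 18.92 → 19 kt.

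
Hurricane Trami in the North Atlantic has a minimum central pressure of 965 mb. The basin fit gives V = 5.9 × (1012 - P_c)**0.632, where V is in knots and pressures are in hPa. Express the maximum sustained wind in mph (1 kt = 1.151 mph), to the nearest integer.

ΔP = 1012 − 965 = 47 mb.
V ≈ 5.9 × 47^0.632 = 5.9 × 11.396 ≈ 67.238 kt.
67.238 × 1.151 ≈ 77.39 mph → 77 mph.

77 mph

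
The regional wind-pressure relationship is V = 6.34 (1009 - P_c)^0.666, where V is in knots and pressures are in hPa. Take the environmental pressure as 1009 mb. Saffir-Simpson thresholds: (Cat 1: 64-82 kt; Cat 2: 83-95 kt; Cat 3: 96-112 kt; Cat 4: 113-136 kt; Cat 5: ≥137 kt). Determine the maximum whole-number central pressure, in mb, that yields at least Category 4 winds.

Category 4 begins at V = 113 kt.
Required ΔP = (113/6.34)^(1/0.666) = 17.823^1.502 ≈ 75.57 mb.
P_c ≤ 1009 − 75.57 = 933.43, so the highest integer P_c is 933 mb.

933 mb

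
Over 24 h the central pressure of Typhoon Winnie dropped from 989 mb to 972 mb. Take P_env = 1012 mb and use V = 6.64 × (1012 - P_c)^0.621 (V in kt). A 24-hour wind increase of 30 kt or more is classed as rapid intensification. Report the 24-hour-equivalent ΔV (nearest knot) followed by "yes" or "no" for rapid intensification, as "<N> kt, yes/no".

19 kt, no

V₁: ΔP = 23, V ≈ 6.64 × 23^0.621 ≈ 46.54 kt.
V₂: ΔP = 40, V ≈ 6.64 × 40^0.621 ≈ 65.62 kt.
ΔV over 24 h = 19.08 kt → 24 h equivalent = 19.08 × 24/24 ≈ 19.08 kt.
19 kt < 30 kt ⇒ not rapid intensification.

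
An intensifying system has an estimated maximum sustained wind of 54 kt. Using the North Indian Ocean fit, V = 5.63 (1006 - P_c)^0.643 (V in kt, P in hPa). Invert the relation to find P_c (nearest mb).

972 mb

ΔP = (V / 5.63)^(1/0.643) = (54/5.63)^1.555.
54/5.63 = 9.591; 9.591^1.555 ≈ 33.65 mb.
P_c = 1006 − 33.65 = 972.35 ≈ 972 mb.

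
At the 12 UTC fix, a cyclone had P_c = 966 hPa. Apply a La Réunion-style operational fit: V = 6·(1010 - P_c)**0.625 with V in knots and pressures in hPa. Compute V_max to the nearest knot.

ΔP = 1010 − 966 = 44 hPa.
44^0.625 ≈ 10.645.
V ≈ 6 × 10.645 ≈ 63.9 kt.

64 kt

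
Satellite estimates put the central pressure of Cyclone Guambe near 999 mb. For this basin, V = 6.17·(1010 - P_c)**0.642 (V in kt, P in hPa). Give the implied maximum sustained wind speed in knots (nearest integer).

ΔP = 1010 − 999 = 11 mb.
11^0.642 ≈ 4.662.
V ≈ 6.17 × 4.662 ≈ 28.8 kt.

29 kt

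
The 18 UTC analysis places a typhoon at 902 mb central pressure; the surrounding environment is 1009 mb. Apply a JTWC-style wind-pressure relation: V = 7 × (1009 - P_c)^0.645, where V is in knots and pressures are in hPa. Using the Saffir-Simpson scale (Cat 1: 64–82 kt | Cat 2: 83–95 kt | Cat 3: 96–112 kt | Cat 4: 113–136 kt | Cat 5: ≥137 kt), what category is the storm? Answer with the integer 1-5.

ΔP = 1009 − 902 = 107 mb.
V ≈ 7 × 107^0.645 = 7 × 20.37 ≈ 143 kt.
143 kt falls in the Category 5 band.

5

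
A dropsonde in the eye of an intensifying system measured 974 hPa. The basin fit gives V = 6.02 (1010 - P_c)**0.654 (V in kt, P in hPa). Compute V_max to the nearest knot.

63 kt

ΔP = 1010 − 974 = 36 hPa.
36^0.654 ≈ 10.419.
V ≈ 6.02 × 10.419 ≈ 62.7 kt.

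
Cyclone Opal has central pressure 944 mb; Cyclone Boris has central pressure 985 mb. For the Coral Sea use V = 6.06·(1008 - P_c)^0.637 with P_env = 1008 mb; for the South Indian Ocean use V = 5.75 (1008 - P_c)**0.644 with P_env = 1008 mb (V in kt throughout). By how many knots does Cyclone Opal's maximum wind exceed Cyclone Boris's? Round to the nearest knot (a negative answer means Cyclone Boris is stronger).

42 kt

Cyclone Opal: ΔP = 64; V ≈ 6.06 × 64^0.637 ≈ 85.71 kt.
Cyclone Boris: ΔP = 23; V ≈ 5.75 × 23^0.644 ≈ 43.31 kt.
Difference ≈ 85.71 − 43.31 = 42.40 → 42 kt.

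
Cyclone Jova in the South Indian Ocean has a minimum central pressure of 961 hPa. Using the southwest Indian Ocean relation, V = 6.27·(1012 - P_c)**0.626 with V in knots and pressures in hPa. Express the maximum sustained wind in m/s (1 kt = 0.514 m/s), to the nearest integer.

ΔP = 1012 − 961 = 51 hPa.
V ≈ 6.27 × 51^0.626 = 6.27 × 11.720 ≈ 73.486 kt.
73.486 × 0.514 ≈ 37.77 m/s → 38 m/s.

38 m/s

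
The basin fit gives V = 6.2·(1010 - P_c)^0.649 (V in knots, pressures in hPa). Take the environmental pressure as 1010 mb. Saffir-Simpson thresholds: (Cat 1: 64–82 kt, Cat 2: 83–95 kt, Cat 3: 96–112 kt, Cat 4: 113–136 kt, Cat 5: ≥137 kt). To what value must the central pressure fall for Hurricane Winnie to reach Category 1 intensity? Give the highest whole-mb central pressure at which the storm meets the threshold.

Category 1 begins at V = 64 kt.
Required ΔP = (64/6.2)^(1/0.649) = 10.323^1.541 ≈ 36.48 mb.
P_c ≤ 1010 − 36.48 = 973.52, so the highest integer P_c is 973 mb.

973 mb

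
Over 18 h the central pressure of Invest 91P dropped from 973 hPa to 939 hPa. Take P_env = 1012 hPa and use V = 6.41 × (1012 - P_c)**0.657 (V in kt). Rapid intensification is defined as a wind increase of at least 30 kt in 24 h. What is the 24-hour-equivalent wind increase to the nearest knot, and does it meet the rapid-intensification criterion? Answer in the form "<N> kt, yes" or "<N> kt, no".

48 kt, yes

V₁: ΔP = 39, V ≈ 6.41 × 39^0.657 ≈ 71.15 kt.
V₂: ΔP = 73, V ≈ 6.41 × 73^0.657 ≈ 107.41 kt.
ΔV over 18 h = 36.26 kt → 24 h equivalent = 36.26 × 24/18 ≈ 48.35 kt.
48 kt ≥ 30 kt ⇒ rapid intensification.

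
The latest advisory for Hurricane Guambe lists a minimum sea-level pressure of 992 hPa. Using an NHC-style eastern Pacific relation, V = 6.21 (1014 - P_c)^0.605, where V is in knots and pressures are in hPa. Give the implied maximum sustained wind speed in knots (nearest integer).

ΔP = 1014 − 992 = 22 hPa.
22^0.605 ≈ 6.489.
V ≈ 6.21 × 6.489 ≈ 40.3 kt.

40 kt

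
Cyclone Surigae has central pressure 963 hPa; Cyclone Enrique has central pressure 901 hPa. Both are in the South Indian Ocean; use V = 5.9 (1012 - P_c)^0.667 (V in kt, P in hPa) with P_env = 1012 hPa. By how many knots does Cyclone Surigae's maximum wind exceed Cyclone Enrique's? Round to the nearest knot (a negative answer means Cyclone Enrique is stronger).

-57 kt

Cyclone Surigae: ΔP = 49; V ≈ 5.9 × 49^0.667 ≈ 79.11 kt.
Cyclone Enrique: ΔP = 111; V ≈ 5.9 × 111^0.667 ≈ 136.48 kt.
Difference ≈ 79.11 − 136.48 = -57.37 → -57 kt.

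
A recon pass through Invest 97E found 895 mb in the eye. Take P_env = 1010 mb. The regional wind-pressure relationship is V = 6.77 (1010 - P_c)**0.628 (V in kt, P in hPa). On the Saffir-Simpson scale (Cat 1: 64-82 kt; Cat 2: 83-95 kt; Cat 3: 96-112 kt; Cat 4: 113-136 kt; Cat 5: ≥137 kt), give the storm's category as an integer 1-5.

4

ΔP = 1010 − 895 = 115 mb.
V ≈ 6.77 × 115^0.628 = 6.77 × 19.68 ≈ 133 kt.
133 kt falls in the Category 4 band.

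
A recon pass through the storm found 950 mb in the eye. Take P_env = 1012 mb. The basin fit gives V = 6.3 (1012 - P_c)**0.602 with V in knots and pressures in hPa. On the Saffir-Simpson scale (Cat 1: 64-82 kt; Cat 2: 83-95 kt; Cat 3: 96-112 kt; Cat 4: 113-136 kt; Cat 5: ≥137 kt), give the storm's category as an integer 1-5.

1

ΔP = 1012 − 950 = 62 mb.
V ≈ 6.3 × 62^0.602 = 6.3 × 12.00 ≈ 76 kt.
76 kt falls in the Category 1 band.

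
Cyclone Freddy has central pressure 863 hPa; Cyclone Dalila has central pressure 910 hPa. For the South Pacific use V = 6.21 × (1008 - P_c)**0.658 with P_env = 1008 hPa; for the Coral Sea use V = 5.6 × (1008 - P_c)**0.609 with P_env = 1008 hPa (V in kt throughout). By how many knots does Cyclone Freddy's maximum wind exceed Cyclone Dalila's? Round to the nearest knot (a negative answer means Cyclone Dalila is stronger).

73 kt

Cyclone Freddy: ΔP = 145; V ≈ 6.21 × 145^0.658 ≈ 164.16 kt.
Cyclone Dalila: ΔP = 98; V ≈ 5.6 × 98^0.609 ≈ 91.38 kt.
Difference ≈ 164.16 − 91.38 = 72.78 → 73 kt.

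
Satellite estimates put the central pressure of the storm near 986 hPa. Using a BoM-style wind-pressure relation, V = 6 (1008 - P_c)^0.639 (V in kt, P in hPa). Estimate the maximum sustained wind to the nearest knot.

ΔP = 1008 − 986 = 22 hPa.
22^0.639 ≈ 7.208.
V ≈ 6 × 7.208 ≈ 43.2 kt.

43 kt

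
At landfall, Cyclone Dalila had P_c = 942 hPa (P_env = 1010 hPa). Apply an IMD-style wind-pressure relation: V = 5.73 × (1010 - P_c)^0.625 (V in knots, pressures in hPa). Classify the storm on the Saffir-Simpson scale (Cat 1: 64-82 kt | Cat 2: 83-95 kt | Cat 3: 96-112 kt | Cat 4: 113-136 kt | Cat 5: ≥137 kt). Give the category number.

1

ΔP = 1010 − 942 = 68 hPa.
V ≈ 5.73 × 68^0.625 = 5.73 × 13.97 ≈ 80 kt.
80 kt falls in the Category 1 band.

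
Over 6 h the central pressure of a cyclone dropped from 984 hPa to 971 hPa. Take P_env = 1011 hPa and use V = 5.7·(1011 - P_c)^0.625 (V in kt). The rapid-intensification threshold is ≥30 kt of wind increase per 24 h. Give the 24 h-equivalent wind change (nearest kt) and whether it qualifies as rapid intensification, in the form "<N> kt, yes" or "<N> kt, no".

V₁: ΔP = 27, V ≈ 5.7 × 27^0.625 ≈ 44.72 kt.
V₂: ΔP = 40, V ≈ 5.7 × 40^0.625 ≈ 57.17 kt.
ΔV over 6 h = 12.45 kt → 24 h equivalent = 12.45 × 24/6 ≈ 49.80 kt.
50 kt ≥ 30 kt ⇒ rapid intensification.

50 kt, yes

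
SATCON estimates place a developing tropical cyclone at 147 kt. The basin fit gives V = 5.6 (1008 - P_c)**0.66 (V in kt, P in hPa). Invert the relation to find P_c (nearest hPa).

867 hPa

ΔP = (V / 5.6)^(1/0.66) = (147/5.6)^1.515.
147/5.6 = 26.250; 26.250^1.515 ≈ 141.32 hPa.
P_c = 1008 − 141.32 = 866.68 ≈ 867 hPa.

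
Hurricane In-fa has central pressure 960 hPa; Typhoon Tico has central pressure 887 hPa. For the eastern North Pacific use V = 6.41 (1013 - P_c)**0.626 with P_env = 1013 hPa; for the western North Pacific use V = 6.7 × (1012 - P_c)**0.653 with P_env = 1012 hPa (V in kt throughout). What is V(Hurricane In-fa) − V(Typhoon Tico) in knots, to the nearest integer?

-80 kt

Hurricane In-fa: ΔP = 53; V ≈ 6.41 × 53^0.626 ≈ 76.96 kt.
Typhoon Tico: ΔP = 125; V ≈ 6.7 × 125^0.653 ≈ 156.80 kt.
Difference ≈ 76.96 − 156.80 = -79.84 → -80 kt.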